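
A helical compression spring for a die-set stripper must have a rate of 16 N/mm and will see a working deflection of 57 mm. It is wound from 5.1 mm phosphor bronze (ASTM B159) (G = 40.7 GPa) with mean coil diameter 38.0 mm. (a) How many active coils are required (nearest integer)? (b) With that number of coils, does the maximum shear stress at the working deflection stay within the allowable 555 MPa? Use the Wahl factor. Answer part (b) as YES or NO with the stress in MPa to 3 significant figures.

N_a = Gd⁴/(8D³k) = (40.7×10³)(5.1⁴)/(8·38.0³·16) = 3.92 → N_a = 4
Actual rate k = Gd⁴/(8D³·4) = 15.681 N/mm
Working load F = kδ = 15.681·57 = 893.82 N
C = 38.0/5.1 = 7.4510; K_W = (4C−1)/(4C−4)+0.615/C = 1.1988
τ_max = K_W·8FD/(πd³) = 1.1988·652.02 = 781.64 MPa
τ_max > 555 MPa → exceeds allowable

(a) 4 coils; (b) NO, τ_max = 782 MPa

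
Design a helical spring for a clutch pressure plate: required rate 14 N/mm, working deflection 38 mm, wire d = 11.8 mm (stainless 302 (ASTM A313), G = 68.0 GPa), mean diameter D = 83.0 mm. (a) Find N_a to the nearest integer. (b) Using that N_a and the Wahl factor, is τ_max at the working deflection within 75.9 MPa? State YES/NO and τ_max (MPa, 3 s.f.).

(a) 21 coils; (b) NO, τ_max = 81.3 MPa

N_a = Gd⁴/(8D³k) = (68.0×10³)(11.8⁴)/(8·83.0³·14) = 20.59 → N_a = 21
Actual rate k = Gd⁴/(8D³·21) = 13.724 N/mm
Working load F = kδ = 13.724·38 = 521.53 N
C = 83.0/11.8 = 7.0339; K_W = (4C−1)/(4C−4)+0.615/C = 1.2117
τ_max = K_W·8FD/(πd³) = 1.2117·67.089 = 81.293 MPa
τ_max > 75.9 MPa → exceeds allowable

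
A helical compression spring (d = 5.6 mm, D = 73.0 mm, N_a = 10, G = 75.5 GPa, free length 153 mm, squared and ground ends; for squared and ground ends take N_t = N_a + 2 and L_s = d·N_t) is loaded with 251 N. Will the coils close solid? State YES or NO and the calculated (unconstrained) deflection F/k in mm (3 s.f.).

YES, δ = 105 mm

k = Gd⁴/(8D³N_a) = (75.5×10³)(5.6⁴)/(8·73.0³·10) = 2.3858 N/mm
N_t = 12; L_s = 5.6·12 = 67.2 mm; δ_solid = L₀ − L_s = 153 − 67.2 = 85.8 mm
δ = F/k = 251/2.3858 = 105.2 mm
δ ≥ δ_solid → spring goes solid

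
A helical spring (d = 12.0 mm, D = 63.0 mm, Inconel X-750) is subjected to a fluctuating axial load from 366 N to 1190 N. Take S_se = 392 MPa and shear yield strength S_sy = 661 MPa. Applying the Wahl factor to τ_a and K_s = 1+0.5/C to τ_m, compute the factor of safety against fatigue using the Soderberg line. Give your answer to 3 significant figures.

4.07

C = D/d = 63.0/12.0 = 5.2500; K_W = (4C−1)/(4C−4)+0.615/C = 1.2936; K_s = 1+0.5/C = 1.0952
F_a = (F_max−F_min)/2 = 412 N; F_m = (F_max+F_min)/2 = 778 N
τ_a = K_W·8F_aD/(πd³) = 1.2936 × 38.25 = 49.481 MPa
τ_m = K_s·8F_mD/(πd³) = 1.0952 × 72.23 = 79.109 MPa
Soderberg: 1/n_f = τ_a/S_se + τ_m/S_sy = 49.481/392 + 79.109/661 = 0.12623 + 0.11968 = 0.24591
n_f = 1/0.24591 = 4.067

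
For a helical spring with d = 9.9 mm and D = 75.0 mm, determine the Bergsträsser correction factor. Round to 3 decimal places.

C = D/d = 75.0/9.9 = 7.5758
K_B = (4C+2)/(4C−3) = 32.303/27.303 = 1.1831

1.183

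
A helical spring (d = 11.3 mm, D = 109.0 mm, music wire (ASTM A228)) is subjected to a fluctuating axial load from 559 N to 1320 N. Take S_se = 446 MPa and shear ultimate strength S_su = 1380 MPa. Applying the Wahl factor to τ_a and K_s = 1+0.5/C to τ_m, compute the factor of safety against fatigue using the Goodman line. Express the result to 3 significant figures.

C = D/d = 109.0/11.3 = 9.6460; K_W = (4C−1)/(4C−4)+0.615/C = 1.1505; K_s = 1+0.5/C = 1.0518
F_a = (F_max−F_min)/2 = 380.5 N; F_m = (F_max+F_min)/2 = 939.5 N
τ_a = K_W·8F_aD/(πd³) = 1.1505 × 73.196 = 84.212 MPa
τ_m = K_s·8F_mD/(πd³) = 1.0518 × 180.73 = 190.1 MPa
Goodman: 1/n_f = τ_a/S_se + τ_m/S_su = 84.212/446 + 190.1/1380 = 0.18882 + 0.13775 = 0.32657
n_f = 1/0.32657 = 3.062

3.06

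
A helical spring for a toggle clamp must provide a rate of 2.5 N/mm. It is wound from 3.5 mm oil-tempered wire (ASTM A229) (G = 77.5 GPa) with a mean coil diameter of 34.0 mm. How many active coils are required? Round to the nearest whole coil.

15

N_a = Gd⁴/(8D³k) = (77.5×10³ × 3.5⁴)/(8 × 34.0³ × 2.5)
    = 1.16298e+07 / 786080 = 14.79 → 15 coils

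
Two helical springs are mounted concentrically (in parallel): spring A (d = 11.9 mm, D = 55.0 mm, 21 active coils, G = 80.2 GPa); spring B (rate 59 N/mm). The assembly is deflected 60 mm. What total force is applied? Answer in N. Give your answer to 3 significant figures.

k_A = Gd⁴/(8D³N_a) = (80.2×10³)(11.9⁴)/(8·55.0³·21) = 57.539 N/mm
Parallel: k_eq = 57.539 + 59 = 116.54 N/mm
F = k_eq·δ = 116.54·60 = 6992.4 N

6990 N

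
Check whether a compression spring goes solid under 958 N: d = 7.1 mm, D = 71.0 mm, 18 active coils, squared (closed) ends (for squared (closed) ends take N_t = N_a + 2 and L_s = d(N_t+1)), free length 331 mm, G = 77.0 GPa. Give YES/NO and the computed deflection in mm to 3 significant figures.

YES, δ = 252 mm

k = Gd⁴/(8D³N_a) = (77.0×10³)(7.1⁴)/(8·71.0³·18) = 3.7965 N/mm
N_t = 20; L_s = 7.1·21 = 149.1 mm; δ_solid = L₀ − L_s = 331 − 149.1 = 181.9 mm
δ = F/k = 958/3.7965 = 252.34 mm
δ ≥ δ_solid → spring goes solid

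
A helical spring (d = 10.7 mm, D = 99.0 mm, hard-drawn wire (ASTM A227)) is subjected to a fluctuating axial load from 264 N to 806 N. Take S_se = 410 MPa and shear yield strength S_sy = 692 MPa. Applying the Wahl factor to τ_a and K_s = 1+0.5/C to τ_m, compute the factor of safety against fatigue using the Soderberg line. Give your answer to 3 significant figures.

3.08

C = D/d = 99.0/10.7 = 9.2523; K_W = (4C−1)/(4C−4)+0.615/C = 1.1574; K_s = 1+0.5/C = 1.0540
F_a = (F_max−F_min)/2 = 271 N; F_m = (F_max+F_min)/2 = 535 N
τ_a = K_W·8F_aD/(πd³) = 1.1574 × 55.769 = 64.544 MPa
τ_m = K_s·8F_mD/(πd³) = 1.0540 × 110.1 = 116.05 MPa
Soderberg: 1/n_f = τ_a/S_se + τ_m/S_sy = 64.544/410 + 116.05/692 = 0.15743 + 0.16770 = 0.32512
n_f = 1/0.32512 = 3.076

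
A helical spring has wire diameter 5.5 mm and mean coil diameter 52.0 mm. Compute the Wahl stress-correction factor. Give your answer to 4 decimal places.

C = D/d = 52.0/5.5 = 9.4545
K_W = (4C−1)/(4C−4) + 0.615/C = 36.818/33.818 + 0.0650 = 1.1538

1.1538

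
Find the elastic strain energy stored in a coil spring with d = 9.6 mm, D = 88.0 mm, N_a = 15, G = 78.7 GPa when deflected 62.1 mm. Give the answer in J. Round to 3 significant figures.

15.8 J

k = Gd⁴/(8D³N_a) = (78.7×10³)(9.6⁴)/(8·88.0³·15) = 8.1739 N/mm
U = ½kδ² = 0.5 × 8.1739 × 62.1² = 15761 N·mm = 15.761 J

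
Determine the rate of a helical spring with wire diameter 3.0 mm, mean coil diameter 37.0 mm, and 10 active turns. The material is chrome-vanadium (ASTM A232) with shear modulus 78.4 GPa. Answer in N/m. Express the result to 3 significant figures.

1570 N/m

k = Gd⁴/(8D³N_a) = (78.4×10³ × 3.0⁴) / (8 × 37.0³ × 10)
  = 6.3504e+06 / 4.05224e+06 = 1.5671 N/mm = 1567.1 N/m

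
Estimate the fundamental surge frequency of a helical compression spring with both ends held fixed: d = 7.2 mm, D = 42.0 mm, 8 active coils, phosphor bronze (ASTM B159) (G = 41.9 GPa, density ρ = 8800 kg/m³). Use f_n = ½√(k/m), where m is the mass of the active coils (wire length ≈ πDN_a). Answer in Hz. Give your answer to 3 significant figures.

125 Hz

k = Gd⁴/(8D³N_a) = (41.9×10³)(7.2⁴)/(8·42.0³·8) = 23.747 N/mm = 23747 N/m
Wire length L = πDN_a = π·42.0·8 = 1055.6 mm
m = ρ·(πd²/4)·L = 8800 × 40.715×10⁻⁶ m² × 1.0556 m = 0.3782 kg
f_n = ½√(k/m) = 0.5·√(23747/0.3782) = 0.5·√(62790) = 125.29 Hz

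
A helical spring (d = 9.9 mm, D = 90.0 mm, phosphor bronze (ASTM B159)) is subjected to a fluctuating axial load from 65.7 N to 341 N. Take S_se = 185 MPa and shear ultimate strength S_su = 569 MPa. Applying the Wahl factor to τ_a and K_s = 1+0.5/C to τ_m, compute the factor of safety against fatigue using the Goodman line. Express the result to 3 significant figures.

3.41

C = D/d = 90.0/9.9 = 9.0909; K_W = (4C−1)/(4C−4)+0.615/C = 1.1603; K_s = 1+0.5/C = 1.0550
F_a = (F_max−F_min)/2 = 137.65 N; F_m = (F_max+F_min)/2 = 203.35 N
τ_a = K_W·8F_aD/(πd³) = 1.1603 × 32.513 = 37.726 MPa
τ_m = K_s·8F_mD/(πd³) = 1.0550 × 48.031 = 50.673 MPa
Goodman: 1/n_f = τ_a/S_se + τ_m/S_su = 37.726/185 + 50.673/569 = 0.20392 + 0.08906 = 0.29298
n_f = 1/0.29298 = 3.413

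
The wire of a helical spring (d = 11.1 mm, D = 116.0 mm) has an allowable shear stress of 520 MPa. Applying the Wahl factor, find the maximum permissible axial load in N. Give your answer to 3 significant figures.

C = D/d = 116.0/11.1 = 10.4505
K_W = (4C−1)/(4C−4) + 0.615/C = 40.802/37.802 + 0.0588 = 1.1382
τ_max = K·8FD/(πd³) → F_max = τ_allow·πd³/(8DK)
F_max = 520·π·11.1³/(8·116.0·1.1382) = 2.2342e+06/1056.3 = 2115.2 N

2120 N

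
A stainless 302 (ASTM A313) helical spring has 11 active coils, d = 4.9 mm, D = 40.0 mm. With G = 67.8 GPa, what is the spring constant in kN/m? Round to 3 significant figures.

6.94 kN/m

k = Gd⁴/(8D³N_a) = (67.8×10³ × 4.9⁴) / (8 × 40.0³ × 11)
  = 3.90854e+07 / 5.632e+06 = 6.9399 N/mm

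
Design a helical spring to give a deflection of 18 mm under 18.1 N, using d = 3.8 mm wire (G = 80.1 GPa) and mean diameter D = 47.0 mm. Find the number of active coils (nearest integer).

Required rate k = F/δ = 18.1/18 = 1.0056 N/mm
N_a = Gd⁴/(8D³k) = (80.1×10³ × 3.8⁴)/(8 × 47.0³ × 1.0056)
    = 1.67019e+07 / 835198 = 20 → 20 coils

20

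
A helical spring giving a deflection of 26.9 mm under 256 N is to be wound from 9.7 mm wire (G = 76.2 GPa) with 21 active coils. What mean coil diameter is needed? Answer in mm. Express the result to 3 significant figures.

75.0 mm

Required rate k = F/δ = 256/26.9 = 9.5167 N/mm
D = (Gd⁴/(8N_a·k))^(1/3) = (76.2×10³·9.7⁴/(8·21·9.5167))^(1/3)
  = (421934)^(1/3) = 75.0035 mm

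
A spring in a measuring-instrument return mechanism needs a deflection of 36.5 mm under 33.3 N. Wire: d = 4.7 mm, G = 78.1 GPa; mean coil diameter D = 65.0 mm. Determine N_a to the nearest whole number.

Required rate k = F/δ = 33.3/36.5 = 0.91233 N/mm
N_a = Gd⁴/(8D³k) = (78.1×10³ × 4.7⁴)/(8 × 65.0³ × 0.91233)
    = 3.81103e+07 / 2.00439e+06 = 19.01 → 19 coils

19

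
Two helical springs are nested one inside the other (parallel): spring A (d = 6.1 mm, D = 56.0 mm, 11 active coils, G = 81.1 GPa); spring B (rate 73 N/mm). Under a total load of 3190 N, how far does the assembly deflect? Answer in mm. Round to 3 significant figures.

39.7 mm

k_A = Gd⁴/(8D³N_a) = (81.1×10³)(6.1⁴)/(8·56.0³·11) = 7.266 N/mm
Parallel: k_eq = 7.266 + 73 = 80.266 N/mm
δ = F/k_eq = 3190/80.266 = 39.743 mm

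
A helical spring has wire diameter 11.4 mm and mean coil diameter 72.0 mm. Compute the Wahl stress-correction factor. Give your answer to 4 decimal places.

1.2385

C = D/d = 72.0/11.4 = 6.3158
K_W = (4C−1)/(4C−4) + 0.615/C = 24.263/21.263 + 0.0974 = 1.2385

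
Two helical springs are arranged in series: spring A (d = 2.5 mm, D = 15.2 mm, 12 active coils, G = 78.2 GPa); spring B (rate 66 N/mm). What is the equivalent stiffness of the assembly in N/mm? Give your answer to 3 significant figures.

7.97 N/mm

k_A = Gd⁴/(8D³N_a) = (78.2×10³)(2.5⁴)/(8·15.2³·12) = 9.0608 N/mm
Series: 1/k_eq = 1/9.0608 + 1/66 = 0.12552; k_eq = 7.967 N/mm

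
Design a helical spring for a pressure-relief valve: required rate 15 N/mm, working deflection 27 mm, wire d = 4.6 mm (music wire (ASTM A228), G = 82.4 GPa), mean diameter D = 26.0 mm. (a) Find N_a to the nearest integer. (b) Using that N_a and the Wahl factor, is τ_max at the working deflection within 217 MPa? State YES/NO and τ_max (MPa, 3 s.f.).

(a) 17 coils; (b) NO, τ_max = 360 MPa

N_a = Gd⁴/(8D³k) = (82.4×10³)(4.6⁴)/(8·26.0³·15) = 17.49 → N_a = 17
Actual rate k = Gd⁴/(8D³·17) = 15.435 N/mm
Working load F = kδ = 15.435·27 = 416.74 N
C = 26.0/4.6 = 5.6522; K_W = (4C−1)/(4C−4)+0.615/C = 1.2700
τ_max = K_W·8FD/(πd³) = 1.2700·283.47 = 360.01 MPa
τ_max > 217 MPa → exceeds allowable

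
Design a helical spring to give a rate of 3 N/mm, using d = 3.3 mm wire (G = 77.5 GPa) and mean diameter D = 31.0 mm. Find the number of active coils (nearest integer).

13

N_a = Gd⁴/(8D³k) = (77.5×10³ × 3.3⁴)/(8 × 31.0³ × 3)
    = 9.19089e+06 / 714984 = 12.85 → 13 coils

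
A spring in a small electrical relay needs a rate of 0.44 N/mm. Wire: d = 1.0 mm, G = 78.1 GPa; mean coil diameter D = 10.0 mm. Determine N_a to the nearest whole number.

22

N_a = Gd⁴/(8D³k) = (78.1×10³ × 1.0⁴)/(8 × 10.0³ × 0.44)
    = 78100 / 3520 = 22.19 → 22 coils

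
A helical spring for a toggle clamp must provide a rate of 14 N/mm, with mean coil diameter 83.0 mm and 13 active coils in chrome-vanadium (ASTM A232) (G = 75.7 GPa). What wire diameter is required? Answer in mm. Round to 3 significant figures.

d = (8D³N_a·k / G)^(1/4) = (8·83.0³·13·14 / (75.7×10³))^0.25
  = (10998)^0.25 = 10.2406 mm

10.2 mm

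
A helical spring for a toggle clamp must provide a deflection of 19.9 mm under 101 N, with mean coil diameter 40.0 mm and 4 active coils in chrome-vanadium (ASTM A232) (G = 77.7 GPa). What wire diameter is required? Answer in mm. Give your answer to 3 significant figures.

3.40 mm

Required rate k = F/δ = 101/19.9 = 5.0754 N/mm
d = (8D³N_a·k / G)^(1/4) = (8·40.0³·4·5.0754 / (77.7×10³))^0.25
  = (133.78)^0.25 = 3.4009 mm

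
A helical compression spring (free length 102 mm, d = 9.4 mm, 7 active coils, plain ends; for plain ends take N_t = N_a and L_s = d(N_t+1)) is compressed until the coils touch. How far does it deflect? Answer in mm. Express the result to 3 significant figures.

N_t = 7; L_s = 9.4·8 = 75.2 mm
δ_solid = L₀ − L_s = 102 − 75.2 = 26.8 mm

26.8 mm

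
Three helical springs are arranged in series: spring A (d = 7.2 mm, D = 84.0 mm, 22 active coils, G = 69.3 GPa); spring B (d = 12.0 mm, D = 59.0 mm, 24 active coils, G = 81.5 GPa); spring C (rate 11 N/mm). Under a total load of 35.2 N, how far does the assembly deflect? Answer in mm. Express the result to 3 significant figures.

k_A = Gd⁴/(8D³N_a) = (69.3×10³)(7.2⁴)/(8·84.0³·22) = 1.7853 N/mm
k_B = Gd⁴/(8D³N_a) = (81.5×10³)(12.0⁴)/(8·59.0³·24) = 42.857 N/mm
Series: 1/k_eq = 1/1.7853 + 1/42.857 + 1/11 = 0.67437; k_eq = 1.4829 N/mm
δ = F/k_eq = 35.2/1.4829 = 23.738 mm

23.7 mm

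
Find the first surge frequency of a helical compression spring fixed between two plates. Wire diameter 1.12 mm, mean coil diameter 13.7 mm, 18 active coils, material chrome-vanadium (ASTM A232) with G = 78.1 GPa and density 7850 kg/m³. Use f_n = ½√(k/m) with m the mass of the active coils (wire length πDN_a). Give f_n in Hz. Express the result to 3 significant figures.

k = Gd⁴/(8D³N_a) = (78.1×10³)(1.12⁴)/(8·13.7³·18) = 0.33189 N/mm = 331.89 N/m
Wire length L = πDN_a = π·13.7·18 = 774.72 mm
m = ρ·(πd²/4)·L = 7850 × 0.9852×10⁻⁶ m² × 0.77472 m = 0.0059915 kg
f_n = ½√(k/m) = 0.5·√(331.89/0.0059915) = 0.5·√(55394) = 117.68 Hz

118 Hz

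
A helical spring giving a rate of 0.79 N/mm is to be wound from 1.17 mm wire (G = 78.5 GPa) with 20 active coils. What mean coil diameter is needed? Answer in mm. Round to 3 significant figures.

10.5 mm

D = (Gd⁴/(8N_a·k))^(1/3) = (78.5×10³·1.17⁴/(8·20·0.79))^(1/3)
  = (1163.77)^(1/3) = 10.5185 mm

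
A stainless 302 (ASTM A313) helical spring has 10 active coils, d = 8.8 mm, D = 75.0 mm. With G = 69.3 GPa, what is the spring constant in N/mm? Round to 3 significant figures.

k = Gd⁴/(8D³N_a) = (69.3×10³ × 8.8⁴) / (8 × 75.0³ × 10)
  = 4.15589e+08 / 3.375e+07 = 12.314 N/mm

12.3 N/mm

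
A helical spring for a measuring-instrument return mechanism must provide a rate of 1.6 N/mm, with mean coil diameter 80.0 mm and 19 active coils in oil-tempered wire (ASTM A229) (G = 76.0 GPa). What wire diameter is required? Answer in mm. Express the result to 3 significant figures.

d = (8D³N_a·k / G)^(1/4) = (8·80.0³·19·1.6 / (76.0×10³))^0.25
  = (1638.4)^0.25 = 6.3622 mm

6.36 mm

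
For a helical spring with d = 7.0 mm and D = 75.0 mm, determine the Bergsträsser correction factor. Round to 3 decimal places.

1.125

C = D/d = 75.0/7.0 = 10.7143
K_B = (4C+2)/(4C−3) = 44.857/39.857 = 1.1254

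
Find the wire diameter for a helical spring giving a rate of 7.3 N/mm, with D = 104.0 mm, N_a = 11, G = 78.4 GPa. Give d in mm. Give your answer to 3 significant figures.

d = (8D³N_a·k / G)^(1/4) = (8·104.0³·11·7.3 / (78.4×10³))^0.25
  = (9217)^0.25 = 9.7982 mm

9.80 mm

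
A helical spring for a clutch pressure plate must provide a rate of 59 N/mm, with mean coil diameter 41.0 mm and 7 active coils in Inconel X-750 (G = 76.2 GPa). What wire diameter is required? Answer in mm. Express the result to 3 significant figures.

d = (8D³N_a·k / G)^(1/4) = (8·41.0³·7·59 / (76.2×10³))^0.25
  = (2988.4)^0.25 = 7.3937 mm

7.39 mm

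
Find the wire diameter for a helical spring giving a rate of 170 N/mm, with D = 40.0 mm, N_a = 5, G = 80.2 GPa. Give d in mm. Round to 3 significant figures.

8.58 mm

d = (8D³N_a·k / G)^(1/4) = (8·40.0³·5·170 / (80.2×10³))^0.25
  = (5426.4)^0.25 = 8.5828 mm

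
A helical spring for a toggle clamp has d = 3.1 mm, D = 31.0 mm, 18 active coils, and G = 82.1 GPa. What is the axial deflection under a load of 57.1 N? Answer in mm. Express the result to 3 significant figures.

k = Gd⁴/(8D³N_a) = (82.1×10³)(3.1⁴)/(8·31.0³·18) = 1.7674 N/mm
δ = F/k = 57.1 / 1.7674 = 32.307 mm

32.3 mm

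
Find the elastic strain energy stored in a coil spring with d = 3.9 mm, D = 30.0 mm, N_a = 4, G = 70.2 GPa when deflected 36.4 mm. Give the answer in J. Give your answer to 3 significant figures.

12.5 J

k = Gd⁴/(8D³N_a) = (70.2×10³)(3.9⁴)/(8·30.0³·4) = 18.797 N/mm
U = ½kδ² = 0.5 × 18.797 × 36.4² = 12452 N·mm = 12.452 J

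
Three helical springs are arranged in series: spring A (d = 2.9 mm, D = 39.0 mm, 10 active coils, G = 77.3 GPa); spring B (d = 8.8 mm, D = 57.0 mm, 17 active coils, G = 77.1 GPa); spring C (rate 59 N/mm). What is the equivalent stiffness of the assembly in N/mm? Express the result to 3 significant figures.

k_A = Gd⁴/(8D³N_a) = (77.3×10³)(2.9⁴)/(8·39.0³·10) = 1.1521 N/mm
k_B = Gd⁴/(8D³N_a) = (77.1×10³)(8.8⁴)/(8·57.0³·17) = 18.358 N/mm
Series: 1/k_eq = 1/1.1521 + 1/18.358 + 1/59 = 0.93941; k_eq = 1.0645 N/mm

1.06 N/mm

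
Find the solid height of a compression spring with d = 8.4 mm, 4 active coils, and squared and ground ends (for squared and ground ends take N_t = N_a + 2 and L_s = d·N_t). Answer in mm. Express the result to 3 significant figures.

50.4 mm

squared and ground ends: N_t = N_a + 2 = 4 + 2 = 6
L_s = d·N_t = 8.4 × 6 = 50.4 mm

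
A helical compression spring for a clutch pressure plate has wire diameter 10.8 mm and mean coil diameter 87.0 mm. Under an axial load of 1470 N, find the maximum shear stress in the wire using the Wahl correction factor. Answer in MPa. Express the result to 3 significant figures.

Spring index C = D/d = 87.0/10.8 = 8.0556
K_W = (4C−1)/(4C−4) + 0.615/C = 31.222/28.222 + 0.0763 = 1.1826
τ₀ = 8FD/(πd³) = 8·1470·87.0/(π·10.8³) = 1.02312e+06/3957.5 = 258.53 MPa
τ_max = K·τ₀ = 1.1826 × 258.53 = 305.75 MPa

306 MPa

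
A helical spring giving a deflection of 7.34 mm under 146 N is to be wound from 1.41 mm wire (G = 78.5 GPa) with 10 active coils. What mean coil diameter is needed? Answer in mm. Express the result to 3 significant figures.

Required rate k = F/δ = 146/7.34 = 19.891 N/mm
D = (Gd⁴/(8N_a·k))^(1/3) = (78.5×10³·1.41⁴/(8·10·19.891))^(1/3)
  = (194.984)^(1/3) = 5.7987 mm

5.80 mm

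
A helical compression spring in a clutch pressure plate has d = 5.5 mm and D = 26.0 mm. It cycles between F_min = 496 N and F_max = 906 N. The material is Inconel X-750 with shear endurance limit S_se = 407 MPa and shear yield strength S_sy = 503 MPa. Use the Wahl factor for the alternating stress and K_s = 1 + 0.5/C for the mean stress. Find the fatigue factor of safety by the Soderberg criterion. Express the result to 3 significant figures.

1.14

C = D/d = 26.0/5.5 = 4.7273; K_W = (4C−1)/(4C−4)+0.615/C = 1.3313; K_s = 1+0.5/C = 1.1058
F_a = (F_max−F_min)/2 = 205 N; F_m = (F_max+F_min)/2 = 701 N
τ_a = K_W·8F_aD/(πd³) = 1.3313 × 81.579 = 108.61 MPa
τ_m = K_s·8F_mD/(πd³) = 1.1058 × 278.96 = 308.47 MPa
Soderberg: 1/n_f = τ_a/S_se + τ_m/S_sy = 108.61/407 + 308.47/503 = 0.26685 + 0.61325 = 0.8801
n_f = 1/0.8801 = 1.136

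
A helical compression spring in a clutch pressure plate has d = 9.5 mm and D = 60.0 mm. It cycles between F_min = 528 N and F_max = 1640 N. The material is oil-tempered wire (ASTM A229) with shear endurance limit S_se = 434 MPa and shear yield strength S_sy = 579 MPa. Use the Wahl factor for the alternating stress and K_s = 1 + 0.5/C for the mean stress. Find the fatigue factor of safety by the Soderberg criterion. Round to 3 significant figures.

C = D/d = 60.0/9.5 = 6.3158; K_W = (4C−1)/(4C−4)+0.615/C = 1.2385; K_s = 1+0.5/C = 1.0792
F_a = (F_max−F_min)/2 = 556 N; F_m = (F_max+F_min)/2 = 1084 N
τ_a = K_W·8F_aD/(πd³) = 1.2385 × 99.082 = 122.71 MPa
τ_m = K_s·8F_mD/(πd³) = 1.0792 × 193.17 = 208.47 MPa
Soderberg: 1/n_f = τ_a/S_se + τ_m/S_sy = 122.71/434 + 208.47/579 = 0.28274 + 0.36005 = 0.64279
n_f = 1/0.64279 = 1.556

1.56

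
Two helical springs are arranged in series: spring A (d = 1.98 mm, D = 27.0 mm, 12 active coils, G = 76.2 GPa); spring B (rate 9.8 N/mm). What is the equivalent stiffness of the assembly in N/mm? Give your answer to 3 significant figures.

0.583 N/mm

k_A = Gd⁴/(8D³N_a) = (76.2×10³)(1.98⁴)/(8·27.0³·12) = 0.6198 N/mm
Series: 1/k_eq = 1/0.6198 + 1/9.8 = 1.7155; k_eq = 0.58293 N/mm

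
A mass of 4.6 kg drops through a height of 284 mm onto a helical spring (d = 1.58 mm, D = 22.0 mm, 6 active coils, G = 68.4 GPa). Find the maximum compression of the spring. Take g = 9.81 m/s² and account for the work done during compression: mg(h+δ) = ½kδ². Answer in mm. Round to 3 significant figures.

k = Gd⁴/(8D³N_a) = (68.4×10³)(1.58⁴)/(8·22.0³·6) = 0.83402 N/mm
W = mg = 4.6 × 9.81 = 45.126 N
½kδ² − Wδ − Wh = 0 → δ = (W + √(W² + 2kWh))/k
δ = (45.126 + √(2036.4 + 21377.2))/0.83402 = (45.126 + 153.01)/0.83402 = 237.57 mm

238 mm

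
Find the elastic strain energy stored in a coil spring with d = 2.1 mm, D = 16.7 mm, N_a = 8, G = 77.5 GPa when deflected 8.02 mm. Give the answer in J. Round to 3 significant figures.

0.163 J

k = Gd⁴/(8D³N_a) = (77.5×10³)(2.1⁴)/(8·16.7³·8) = 5.0565 N/mm
U = ½kδ² = 0.5 × 5.0565 × 8.02² = 162.62 N·mm = 0.16262 J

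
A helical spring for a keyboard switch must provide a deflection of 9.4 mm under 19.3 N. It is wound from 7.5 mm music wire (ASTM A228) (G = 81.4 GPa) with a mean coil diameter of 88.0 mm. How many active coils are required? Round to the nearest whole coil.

Required rate k = F/δ = 19.3/9.4 = 2.0532 N/mm
N_a = Gd⁴/(8D³k) = (81.4×10³ × 7.5⁴)/(8 × 88.0³ × 2.0532)
    = 2.57555e+08 / 1.11935e+07 = 23.01 → 23 coils

23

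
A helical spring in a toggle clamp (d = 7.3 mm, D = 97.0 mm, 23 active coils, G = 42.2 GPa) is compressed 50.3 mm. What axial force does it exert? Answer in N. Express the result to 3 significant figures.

k = Gd⁴/(8D³N_a) = (42.2×10³)(7.3⁴)/(8·97.0³·23) = 0.71363 N/mm
F = k·δ = 0.71363 × 50.3 = 35.895 N

35.9 N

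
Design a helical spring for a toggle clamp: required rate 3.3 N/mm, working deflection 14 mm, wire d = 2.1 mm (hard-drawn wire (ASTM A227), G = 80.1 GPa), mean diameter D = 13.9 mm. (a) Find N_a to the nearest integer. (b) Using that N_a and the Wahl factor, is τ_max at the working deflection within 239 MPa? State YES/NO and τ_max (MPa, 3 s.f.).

(a) 22 coils; (b) YES, τ_max = 216 MPa

N_a = Gd⁴/(8D³k) = (80.1×10³)(2.1⁴)/(8·13.9³·3.3) = 21.97 → N_a = 22
Actual rate k = Gd⁴/(8D³·22) = 3.2957 N/mm
Working load F = kδ = 3.2957·14 = 46.14 N
C = 13.9/2.1 = 6.6190; K_W = (4C−1)/(4C−4)+0.615/C = 1.2264
τ_max = K_W·8FD/(πd³) = 1.2264·176.35 = 216.27 MPa
τ_max ≤ 239 MPa → acceptable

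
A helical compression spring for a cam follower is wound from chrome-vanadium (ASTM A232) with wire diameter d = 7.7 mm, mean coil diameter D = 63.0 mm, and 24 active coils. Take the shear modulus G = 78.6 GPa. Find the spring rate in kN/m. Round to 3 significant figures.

k = Gd⁴/(8D³N_a) = (78.6×10³ × 7.7⁴) / (8 × 63.0³ × 24)
  = 2.76303e+08 / 4.8009e+07 = 5.7552 N/mm

5.76 kN/m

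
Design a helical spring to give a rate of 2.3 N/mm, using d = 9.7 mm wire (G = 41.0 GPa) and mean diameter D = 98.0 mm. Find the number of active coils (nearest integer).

21

N_a = Gd⁴/(8D³k) = (41.0×10³ × 9.7⁴)/(8 × 98.0³ × 2.3)
    = 3.6297e+08 / 1.73179e+07 = 20.96 → 21 coils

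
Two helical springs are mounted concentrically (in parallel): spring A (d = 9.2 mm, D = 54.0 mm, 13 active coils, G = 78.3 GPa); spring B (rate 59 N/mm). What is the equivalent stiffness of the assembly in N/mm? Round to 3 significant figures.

93.3 N/mm

k_A = Gd⁴/(8D³N_a) = (78.3×10³)(9.2⁴)/(8·54.0³·13) = 34.253 N/mm
Parallel: k_eq = 34.253 + 59 = 93.253 N/mm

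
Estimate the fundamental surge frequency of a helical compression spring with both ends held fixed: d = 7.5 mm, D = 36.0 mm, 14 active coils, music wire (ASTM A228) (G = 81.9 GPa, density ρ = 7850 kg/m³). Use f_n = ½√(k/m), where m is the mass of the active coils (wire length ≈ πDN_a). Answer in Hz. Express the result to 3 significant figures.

150 Hz

k = Gd⁴/(8D³N_a) = (81.9×10³)(7.5⁴)/(8·36.0³·14) = 49.591 N/mm = 49591 N/m
Wire length L = πDN_a = π·36.0·14 = 1583.4 mm
m = ρ·(πd²/4)·L = 7850 × 44.179×10⁻⁶ m² × 1.5834 m = 0.54911 kg
f_n = ½√(k/m) = 0.5·√(49591/0.54911) = 0.5·√(90311) = 150.26 Hz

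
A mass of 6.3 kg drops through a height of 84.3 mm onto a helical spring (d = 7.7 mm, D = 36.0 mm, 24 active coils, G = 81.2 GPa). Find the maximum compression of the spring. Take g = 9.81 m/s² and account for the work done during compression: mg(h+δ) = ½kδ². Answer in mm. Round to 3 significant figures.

k = Gd⁴/(8D³N_a) = (81.2×10³)(7.7⁴)/(8·36.0³·24) = 31.865 N/mm
W = mg = 6.3 × 9.81 = 61.803 N
½kδ² − Wδ − Wh = 0 → δ = (W + √(W² + 2kWh))/k
δ = (61.803 + √(3819.6 + 332030))/31.865 = (61.803 + 579.53)/31.865 = 20.127 mm

20.1 mm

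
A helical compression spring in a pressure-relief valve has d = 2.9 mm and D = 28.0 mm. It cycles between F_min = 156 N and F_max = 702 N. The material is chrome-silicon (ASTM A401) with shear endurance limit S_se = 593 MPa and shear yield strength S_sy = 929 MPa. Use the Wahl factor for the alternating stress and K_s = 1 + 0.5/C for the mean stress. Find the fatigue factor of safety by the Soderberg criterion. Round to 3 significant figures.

C = D/d = 28.0/2.9 = 9.6552; K_W = (4C−1)/(4C−4)+0.615/C = 1.1503; K_s = 1+0.5/C = 1.0518
F_a = (F_max−F_min)/2 = 273 N; F_m = (F_max+F_min)/2 = 429 N
τ_a = K_W·8F_aD/(πd³) = 1.1503 × 798.12 = 918.11 MPa
τ_m = K_s·8F_mD/(πd³) = 1.0518 × 1254.2 = 1319.1 MPa
Soderberg: 1/n_f = τ_a/S_se + τ_m/S_sy = 918.11/593 + 1319.1/929 = 1.54825 + 1.41995 = 2.9682
n_f = 1/2.9682 = 0.3369

0.337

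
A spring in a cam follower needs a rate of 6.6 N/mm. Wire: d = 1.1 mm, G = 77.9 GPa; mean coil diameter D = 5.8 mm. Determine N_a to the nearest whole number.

N_a = Gd⁴/(8D³k) = (77.9×10³ × 1.1⁴)/(8 × 5.8³ × 6.6)
    = 114053 / 10301.9 = 11.07 → 11 coils

11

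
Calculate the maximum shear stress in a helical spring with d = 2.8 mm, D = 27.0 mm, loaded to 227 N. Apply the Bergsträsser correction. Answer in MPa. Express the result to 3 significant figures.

811 MPa

Spring index C = D/d = 27.0/2.8 = 9.6429
K_B = (4C+2)/(4C−3) = 40.571/35.571 = 1.1406
τ₀ = 8FD/(πd³) = 8·227·27.0/(π·2.8³) = 49032/68.964 = 710.98 MPa
τ_max = K·τ₀ = 1.1406 × 710.98 = 810.91 MPa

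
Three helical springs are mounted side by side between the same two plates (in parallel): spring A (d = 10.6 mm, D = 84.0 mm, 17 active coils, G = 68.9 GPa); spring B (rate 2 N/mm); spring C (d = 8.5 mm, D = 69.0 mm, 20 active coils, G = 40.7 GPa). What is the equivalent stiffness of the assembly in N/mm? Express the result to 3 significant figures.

16.8 N/mm

k_A = Gd⁴/(8D³N_a) = (68.9×10³)(10.6⁴)/(8·84.0³·17) = 10.791 N/mm
k_C = Gd⁴/(8D³N_a) = (40.7×10³)(8.5⁴)/(8·69.0³·20) = 4.0421 N/mm
Parallel: k_eq = 10.791 + 2 + 4.0421 = 16.833 N/mm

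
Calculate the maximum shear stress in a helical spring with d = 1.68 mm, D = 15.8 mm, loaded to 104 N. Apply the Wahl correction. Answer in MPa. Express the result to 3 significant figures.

Spring index C = D/d = 15.8/1.68 = 9.4048
K_W = (4C−1)/(4C−4) + 0.615/C = 36.619/33.619 + 0.0654 = 1.1546
τ₀ = 8FD/(πd³) = 8·104·15.8/(π·1.68³) = 13145.6/14.896 = 882.48 MPa
τ_max = K·τ₀ = 1.1546 × 882.48 = 1018.9 MPa

1020 MPa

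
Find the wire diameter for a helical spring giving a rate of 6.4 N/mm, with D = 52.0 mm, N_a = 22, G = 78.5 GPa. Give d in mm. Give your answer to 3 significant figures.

6.70 mm

d = (8D³N_a·k / G)^(1/4) = (8·52.0³·22·6.4 / (78.5×10³))^0.25
  = (2017.6)^0.25 = 6.7021 mm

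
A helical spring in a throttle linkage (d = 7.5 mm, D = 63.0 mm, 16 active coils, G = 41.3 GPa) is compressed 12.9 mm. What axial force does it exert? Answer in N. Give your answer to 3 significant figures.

k = Gd⁴/(8D³N_a) = (41.3×10³)(7.5⁴)/(8·63.0³·16) = 4.0829 N/mm
F = k·δ = 4.0829 × 12.9 = 52.669 N

52.7 N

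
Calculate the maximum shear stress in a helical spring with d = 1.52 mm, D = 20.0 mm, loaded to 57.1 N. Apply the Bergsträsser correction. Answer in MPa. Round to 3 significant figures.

912 MPa

Spring index C = D/d = 20.0/1.52 = 13.1579
K_B = (4C+2)/(4C−3) = 54.632/49.632 = 1.1007
τ₀ = 8FD/(πd³) = 8·57.1·20.0/(π·1.52³) = 9136/11.033 = 828.09 MPa
τ_max = K·τ₀ = 1.1007 × 828.09 = 911.51 MPa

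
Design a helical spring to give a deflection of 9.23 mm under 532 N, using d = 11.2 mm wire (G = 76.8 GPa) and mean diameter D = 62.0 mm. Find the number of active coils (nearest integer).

Required rate k = F/δ = 532/9.23 = 57.638 N/mm
N_a = Gd⁴/(8D³k) = (76.8×10³ × 11.2⁴)/(8 × 62.0³ × 57.638)
    = 1.20846e+09 / 1.09894e+08 = 11 → 11 coils

11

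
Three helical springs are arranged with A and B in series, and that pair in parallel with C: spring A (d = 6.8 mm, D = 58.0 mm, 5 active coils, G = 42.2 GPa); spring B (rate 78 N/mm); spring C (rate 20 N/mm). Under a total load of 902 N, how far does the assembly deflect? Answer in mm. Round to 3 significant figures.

30.0 mm

k_A = Gd⁴/(8D³N_a) = (42.2×10³)(6.8⁴)/(8·58.0³·5) = 11.561 N/mm
Springs A,B series: k_AB = 1/(1/11.561+1/78) = 10.069 N/mm; parallel with C: k_eq = 10.069+20 = 30.069 N/mm
δ = F/k_eq = 902/30.069 = 29.998 mm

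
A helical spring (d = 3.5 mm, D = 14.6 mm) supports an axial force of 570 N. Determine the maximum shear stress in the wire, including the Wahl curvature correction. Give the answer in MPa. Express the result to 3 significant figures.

Spring index C = D/d = 14.6/3.5 = 4.1714
K_W = (4C−1)/(4C−4) + 0.615/C = 15.686/12.686 + 0.1474 = 1.3839
τ₀ = 8FD/(πd³) = 8·570·14.6/(π·3.5³) = 66576/134.7 = 494.27 MPa
τ_max = K·τ₀ = 1.3839 × 494.27 = 684.03 MPa

684 MPa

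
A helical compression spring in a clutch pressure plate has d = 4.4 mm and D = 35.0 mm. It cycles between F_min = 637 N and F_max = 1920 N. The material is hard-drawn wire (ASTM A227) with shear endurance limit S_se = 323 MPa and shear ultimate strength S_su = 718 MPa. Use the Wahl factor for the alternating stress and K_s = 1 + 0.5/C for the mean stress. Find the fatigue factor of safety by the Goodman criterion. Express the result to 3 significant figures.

0.225

C = D/d = 35.0/4.4 = 7.9545; K_W = (4C−1)/(4C−4)+0.615/C = 1.1852; K_s = 1+0.5/C = 1.0629
F_a = (F_max−F_min)/2 = 641.5 N; F_m = (F_max+F_min)/2 = 1278.5 N
τ_a = K_W·8F_aD/(πd³) = 1.1852 × 671.19 = 795.47 MPa
τ_m = K_s·8F_mD/(πd³) = 1.0629 × 1337.7 = 1421.8 MPa
Goodman: 1/n_f = τ_a/S_se + τ_m/S_su = 795.47/323 + 1421.8/718 = 2.46275 + 1.98016 = 4.4429
n_f = 1/4.4429 = 0.2251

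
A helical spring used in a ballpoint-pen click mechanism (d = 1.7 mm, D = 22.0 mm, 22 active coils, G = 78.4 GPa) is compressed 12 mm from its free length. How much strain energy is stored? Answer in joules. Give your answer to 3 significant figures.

0.0252 J

k = Gd⁴/(8D³N_a) = (78.4×10³)(1.7⁴)/(8·22.0³·22) = 0.34941 N/mm
U = ½kδ² = 0.5 × 0.34941 × 12² = 25.157 N·mm = 0.025157 J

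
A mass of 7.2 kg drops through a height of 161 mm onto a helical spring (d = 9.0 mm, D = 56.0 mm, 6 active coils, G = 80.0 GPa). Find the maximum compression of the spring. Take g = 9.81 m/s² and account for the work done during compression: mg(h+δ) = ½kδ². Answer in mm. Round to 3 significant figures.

k = Gd⁴/(8D³N_a) = (80.0×10³)(9.0⁴)/(8·56.0³·6) = 62.267 N/mm
W = mg = 7.2 × 9.81 = 70.632 N
½kδ² − Wδ − Wh = 0 → δ = (W + √(W² + 2kWh))/k
δ = (70.632 + √(4988.9 + 1.41616e+06))/62.267 = (70.632 + 1192.1)/62.267 = 20.28 mm

20.3 mm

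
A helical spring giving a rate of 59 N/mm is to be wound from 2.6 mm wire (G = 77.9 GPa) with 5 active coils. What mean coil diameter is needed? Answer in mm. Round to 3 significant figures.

11.5 mm

D = (Gd⁴/(8N_a·k))^(1/3) = (77.9×10³·2.6⁴/(8·5·59))^(1/3)
  = (1508.41)^(1/3) = 11.4685 mm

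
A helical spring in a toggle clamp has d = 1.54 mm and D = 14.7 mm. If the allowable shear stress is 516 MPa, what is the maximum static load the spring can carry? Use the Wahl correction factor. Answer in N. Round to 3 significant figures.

C = D/d = 14.7/1.54 = 9.5455
K_W = (4C−1)/(4C−4) + 0.615/C = 37.182/34.182 + 0.0644 = 1.1522
τ_max = K·8FD/(πd³) → F_max = τ_allow·πd³/(8DK)
F_max = 516·π·1.54³/(8·14.7·1.1522) = 5920.5/135.5 = 43.695 N

43.7 N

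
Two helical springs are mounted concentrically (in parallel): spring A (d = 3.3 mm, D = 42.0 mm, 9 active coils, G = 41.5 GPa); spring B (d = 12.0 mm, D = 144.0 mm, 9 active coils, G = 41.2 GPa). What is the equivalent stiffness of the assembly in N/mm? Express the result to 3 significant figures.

4.90 N/mm

k_A = Gd⁴/(8D³N_a) = (41.5×10³)(3.3⁴)/(8·42.0³·9) = 0.92262 N/mm
k_B = Gd⁴/(8D³N_a) = (41.2×10³)(12.0⁴)/(8·144.0³·9) = 3.9738 N/mm
Parallel: k_eq = 0.92262 + 3.9738 = 4.8964 N/mm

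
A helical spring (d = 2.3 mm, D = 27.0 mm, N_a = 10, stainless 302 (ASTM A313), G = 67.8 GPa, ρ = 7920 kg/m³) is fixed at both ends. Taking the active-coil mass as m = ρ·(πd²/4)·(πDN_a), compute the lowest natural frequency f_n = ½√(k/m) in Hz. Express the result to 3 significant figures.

104 Hz

k = Gd⁴/(8D³N_a) = (67.8×10³)(2.3⁴)/(8·27.0³·10) = 1.2049 N/mm = 1204.9 N/m
Wire length L = πDN_a = π·27.0·10 = 848.23 mm
m = ρ·(πd²/4)·L = 7920 × 4.1548×10⁻⁶ m² × 0.84823 m = 0.027912 kg
f_n = ½√(k/m) = 0.5·√(1204.9/0.027912) = 0.5·√(43169) = 103.89 Hz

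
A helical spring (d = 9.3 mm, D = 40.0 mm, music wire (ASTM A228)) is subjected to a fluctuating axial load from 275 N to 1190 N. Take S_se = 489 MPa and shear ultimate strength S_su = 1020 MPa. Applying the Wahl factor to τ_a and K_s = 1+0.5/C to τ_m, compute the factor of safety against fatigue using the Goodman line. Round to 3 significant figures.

C = D/d = 40.0/9.3 = 4.3011; K_W = (4C−1)/(4C−4)+0.615/C = 1.3702; K_s = 1+0.5/C = 1.1162
F_a = (F_max−F_min)/2 = 457.5 N; F_m = (F_max+F_min)/2 = 732.5 N
τ_a = K_W·8F_aD/(πd³) = 1.3702 × 57.935 = 79.382 MPa
τ_m = K_s·8F_mD/(πd³) = 1.1162 × 92.76 = 103.54 MPa
Goodman: 1/n_f = τ_a/S_se + τ_m/S_su = 79.382/489 + 103.54/1020 = 0.16234 + 0.10151 = 0.26385
n_f = 1/0.26385 = 3.79

3.79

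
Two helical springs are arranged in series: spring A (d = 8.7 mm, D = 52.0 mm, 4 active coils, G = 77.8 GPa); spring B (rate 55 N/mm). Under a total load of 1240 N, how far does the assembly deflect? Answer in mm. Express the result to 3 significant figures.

35.1 mm

k_A = Gd⁴/(8D³N_a) = (77.8×10³)(8.7⁴)/(8·52.0³·4) = 99.06 N/mm
Series: 1/k_eq = 1/99.06 + 1/55 = 0.028277; k_eq = 35.365 N/mm
δ = F/k_eq = 1240/35.365 = 35.063 mm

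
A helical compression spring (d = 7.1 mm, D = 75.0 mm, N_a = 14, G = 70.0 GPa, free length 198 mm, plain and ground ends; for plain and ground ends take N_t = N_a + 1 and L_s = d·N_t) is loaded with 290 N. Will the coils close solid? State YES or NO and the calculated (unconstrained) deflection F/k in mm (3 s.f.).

NO, δ = 77.0 mm

k = Gd⁴/(8D³N_a) = (70.0×10³)(7.1⁴)/(8·75.0³·14) = 3.7647 N/mm
N_t = 15; L_s = 7.1·15 = 106.5 mm; δ_solid = L₀ − L_s = 198 − 106.5 = 91.5 mm
δ = F/k = 290/3.7647 = 77.032 mm
δ < δ_solid → spring does not go solid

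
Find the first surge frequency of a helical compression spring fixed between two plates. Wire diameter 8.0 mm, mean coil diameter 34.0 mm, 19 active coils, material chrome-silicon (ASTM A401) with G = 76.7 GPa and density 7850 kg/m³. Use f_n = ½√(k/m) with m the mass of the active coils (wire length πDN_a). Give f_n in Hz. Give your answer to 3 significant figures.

k = Gd⁴/(8D³N_a) = (76.7×10³)(8.0⁴)/(8·34.0³·19) = 52.587 N/mm = 52587 N/m
Wire length L = πDN_a = π·34.0·19 = 2029.5 mm
m = ρ·(πd²/4)·L = 7850 × 50.265×10⁻⁶ m² × 2.0295 m = 0.8008 kg
f_n = ½√(k/m) = 0.5·√(52587/0.8008) = 0.5·√(65668) = 128.13 Hz

128 Hz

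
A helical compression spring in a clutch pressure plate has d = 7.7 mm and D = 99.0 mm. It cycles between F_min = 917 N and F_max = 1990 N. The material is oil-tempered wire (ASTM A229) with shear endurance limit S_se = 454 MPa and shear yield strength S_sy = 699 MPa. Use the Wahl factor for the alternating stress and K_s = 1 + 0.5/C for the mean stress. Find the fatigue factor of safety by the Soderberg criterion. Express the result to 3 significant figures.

C = D/d = 99.0/7.7 = 12.8571; K_W = (4C−1)/(4C−4)+0.615/C = 1.1111; K_s = 1+0.5/C = 1.0389
F_a = (F_max−F_min)/2 = 536.5 N; F_m = (F_max+F_min)/2 = 1453.5 N
τ_a = K_W·8F_aD/(πd³) = 1.1111 × 296.26 = 329.17 MPa
τ_m = K_s·8F_mD/(πd³) = 1.0389 × 802.64 = 833.85 MPa
Soderberg: 1/n_f = τ_a/S_se + τ_m/S_sy = 329.17/454 + 833.85/699 = 0.72504 + 1.19292 = 1.918
n_f = 1/1.918 = 0.5214

0.521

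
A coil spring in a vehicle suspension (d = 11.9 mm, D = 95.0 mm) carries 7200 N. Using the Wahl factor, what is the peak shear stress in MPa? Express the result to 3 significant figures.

Spring index C = D/d = 95.0/11.9 = 7.9832
K_W = (4C−1)/(4C−4) + 0.615/C = 30.933/27.933 + 0.0770 = 1.1844
τ₀ = 8FD/(πd³) = 8·7200·95.0/(π·11.9³) = 5.472e+06/5294.1 = 1033.6 MPa
τ_max = K·τ₀ = 1.1844 × 1033.6 = 1224.2 MPa

1220 MPa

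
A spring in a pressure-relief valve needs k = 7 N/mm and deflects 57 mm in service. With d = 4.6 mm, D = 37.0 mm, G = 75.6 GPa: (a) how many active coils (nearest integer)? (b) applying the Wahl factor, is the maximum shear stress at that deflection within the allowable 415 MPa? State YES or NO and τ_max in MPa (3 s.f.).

(a) 12 coils; (b) NO, τ_max = 454 MPa

N_a = Gd⁴/(8D³k) = (75.6×10³)(4.6⁴)/(8·37.0³·7) = 11.93 → N_a = 12
Actual rate k = Gd⁴/(8D³·12) = 6.9611 N/mm
Working load F = kδ = 6.9611·57 = 396.78 N
C = 37.0/4.6 = 8.0435; K_W = (4C−1)/(4C−4)+0.615/C = 1.1829
τ_max = K_W·8FD/(πd³) = 1.1829·384.08 = 454.34 MPa
τ_max > 415 MPa → exceeds allowable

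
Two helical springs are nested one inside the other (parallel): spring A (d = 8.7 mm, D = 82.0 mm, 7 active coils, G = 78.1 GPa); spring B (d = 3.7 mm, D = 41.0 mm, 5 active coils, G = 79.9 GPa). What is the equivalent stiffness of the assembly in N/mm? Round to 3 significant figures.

19.9 N/mm

k_A = Gd⁴/(8D³N_a) = (78.1×10³)(8.7⁴)/(8·82.0³·7) = 14.491 N/mm
k_B = Gd⁴/(8D³N_a) = (79.9×10³)(3.7⁴)/(8·41.0³·5) = 5.4318 N/mm
Parallel: k_eq = 14.491 + 5.4318 = 19.923 N/mm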